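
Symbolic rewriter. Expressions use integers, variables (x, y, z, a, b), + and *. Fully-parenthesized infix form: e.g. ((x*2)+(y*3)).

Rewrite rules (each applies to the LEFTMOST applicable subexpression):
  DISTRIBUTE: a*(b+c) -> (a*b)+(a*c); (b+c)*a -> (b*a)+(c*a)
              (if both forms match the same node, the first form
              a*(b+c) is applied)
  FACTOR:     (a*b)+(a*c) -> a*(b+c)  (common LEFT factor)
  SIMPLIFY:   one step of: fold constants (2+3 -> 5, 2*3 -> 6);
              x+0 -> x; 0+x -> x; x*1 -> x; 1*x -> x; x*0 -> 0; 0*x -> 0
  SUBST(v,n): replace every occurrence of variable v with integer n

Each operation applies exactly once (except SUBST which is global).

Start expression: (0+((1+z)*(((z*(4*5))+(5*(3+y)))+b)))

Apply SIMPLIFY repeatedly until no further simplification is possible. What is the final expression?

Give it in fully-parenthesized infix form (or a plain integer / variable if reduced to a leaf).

Answer: ((1+z)*(((z*20)+(5*(3+y)))+b))

Derivation:
Start: (0+((1+z)*(((z*(4*5))+(5*(3+y)))+b)))
Step 1: at root: (0+((1+z)*(((z*(4*5))+(5*(3+y)))+b))) -> ((1+z)*(((z*(4*5))+(5*(3+y)))+b)); overall: (0+((1+z)*(((z*(4*5))+(5*(3+y)))+b))) -> ((1+z)*(((z*(4*5))+(5*(3+y)))+b))
Step 2: at RLLR: (4*5) -> 20; overall: ((1+z)*(((z*(4*5))+(5*(3+y)))+b)) -> ((1+z)*(((z*20)+(5*(3+y)))+b))
Fixed point: ((1+z)*(((z*20)+(5*(3+y)))+b))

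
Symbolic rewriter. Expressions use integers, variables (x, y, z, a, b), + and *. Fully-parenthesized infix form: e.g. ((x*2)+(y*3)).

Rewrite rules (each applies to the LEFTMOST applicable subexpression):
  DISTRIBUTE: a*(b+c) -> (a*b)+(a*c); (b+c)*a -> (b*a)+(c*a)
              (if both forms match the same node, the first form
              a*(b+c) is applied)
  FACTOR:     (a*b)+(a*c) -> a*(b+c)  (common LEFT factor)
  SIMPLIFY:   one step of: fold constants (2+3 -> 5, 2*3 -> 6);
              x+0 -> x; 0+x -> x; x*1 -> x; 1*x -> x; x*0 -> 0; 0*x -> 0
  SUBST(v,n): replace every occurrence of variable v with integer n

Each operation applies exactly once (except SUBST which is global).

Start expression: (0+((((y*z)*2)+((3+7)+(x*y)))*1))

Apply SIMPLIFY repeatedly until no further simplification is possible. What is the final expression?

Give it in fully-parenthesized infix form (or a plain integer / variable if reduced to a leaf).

Start: (0+((((y*z)*2)+((3+7)+(x*y)))*1))
Step 1: at root: (0+((((y*z)*2)+((3+7)+(x*y)))*1)) -> ((((y*z)*2)+((3+7)+(x*y)))*1); overall: (0+((((y*z)*2)+((3+7)+(x*y)))*1)) -> ((((y*z)*2)+((3+7)+(x*y)))*1)
Step 2: at root: ((((y*z)*2)+((3+7)+(x*y)))*1) -> (((y*z)*2)+((3+7)+(x*y))); overall: ((((y*z)*2)+((3+7)+(x*y)))*1) -> (((y*z)*2)+((3+7)+(x*y)))
Step 3: at RL: (3+7) -> 10; overall: (((y*z)*2)+((3+7)+(x*y))) -> (((y*z)*2)+(10+(x*y)))
Fixed point: (((y*z)*2)+(10+(x*y)))

Answer: (((y*z)*2)+(10+(x*y)))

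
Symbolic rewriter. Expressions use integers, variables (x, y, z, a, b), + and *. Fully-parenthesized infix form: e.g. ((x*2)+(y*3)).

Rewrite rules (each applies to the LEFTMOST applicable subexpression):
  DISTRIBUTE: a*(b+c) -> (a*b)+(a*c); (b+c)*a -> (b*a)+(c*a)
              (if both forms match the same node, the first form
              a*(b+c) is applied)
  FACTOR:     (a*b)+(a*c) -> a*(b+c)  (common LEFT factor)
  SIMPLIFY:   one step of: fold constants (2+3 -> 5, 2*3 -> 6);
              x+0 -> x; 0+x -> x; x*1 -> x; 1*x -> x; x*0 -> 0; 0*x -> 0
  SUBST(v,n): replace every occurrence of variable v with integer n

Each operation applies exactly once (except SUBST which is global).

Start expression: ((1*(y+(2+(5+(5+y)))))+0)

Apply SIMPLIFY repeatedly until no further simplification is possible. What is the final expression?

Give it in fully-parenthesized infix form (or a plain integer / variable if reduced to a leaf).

Start: ((1*(y+(2+(5+(5+y)))))+0)
Step 1: at root: ((1*(y+(2+(5+(5+y)))))+0) -> (1*(y+(2+(5+(5+y))))); overall: ((1*(y+(2+(5+(5+y)))))+0) -> (1*(y+(2+(5+(5+y)))))
Step 2: at root: (1*(y+(2+(5+(5+y))))) -> (y+(2+(5+(5+y)))); overall: (1*(y+(2+(5+(5+y))))) -> (y+(2+(5+(5+y))))
Fixed point: (y+(2+(5+(5+y))))

Answer: (y+(2+(5+(5+y))))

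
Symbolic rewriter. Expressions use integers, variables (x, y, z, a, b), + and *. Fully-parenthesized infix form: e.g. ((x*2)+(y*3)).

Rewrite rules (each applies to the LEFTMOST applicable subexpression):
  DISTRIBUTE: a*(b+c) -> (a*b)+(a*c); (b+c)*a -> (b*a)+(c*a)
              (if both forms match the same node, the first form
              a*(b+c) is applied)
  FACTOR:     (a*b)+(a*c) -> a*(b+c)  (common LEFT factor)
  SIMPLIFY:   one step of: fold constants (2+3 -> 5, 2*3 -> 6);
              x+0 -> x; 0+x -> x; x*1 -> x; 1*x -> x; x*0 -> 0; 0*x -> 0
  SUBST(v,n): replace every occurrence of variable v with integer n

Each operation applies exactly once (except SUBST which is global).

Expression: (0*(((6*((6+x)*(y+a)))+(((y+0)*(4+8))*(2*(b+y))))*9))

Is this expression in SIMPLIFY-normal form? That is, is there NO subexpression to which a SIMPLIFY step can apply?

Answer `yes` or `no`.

Expression: (0*(((6*((6+x)*(y+a)))+(((y+0)*(4+8))*(2*(b+y))))*9))
Scanning for simplifiable subexpressions (pre-order)...
  at root: (0*(((6*((6+x)*(y+a)))+(((y+0)*(4+8))*(2*(b+y))))*9)) (SIMPLIFIABLE)
  at R: (((6*((6+x)*(y+a)))+(((y+0)*(4+8))*(2*(b+y))))*9) (not simplifiable)
  at RL: ((6*((6+x)*(y+a)))+(((y+0)*(4+8))*(2*(b+y)))) (not simplifiable)
  at RLL: (6*((6+x)*(y+a))) (not simplifiable)
  at RLLR: ((6+x)*(y+a)) (not simplifiable)
  at RLLRL: (6+x) (not simplifiable)
  at RLLRR: (y+a) (not simplifiable)
  at RLR: (((y+0)*(4+8))*(2*(b+y))) (not simplifiable)
  at RLRL: ((y+0)*(4+8)) (not simplifiable)
  at RLRLL: (y+0) (SIMPLIFIABLE)
  at RLRLR: (4+8) (SIMPLIFIABLE)
  at RLRR: (2*(b+y)) (not simplifiable)
  at RLRRR: (b+y) (not simplifiable)
Found simplifiable subexpr at path root: (0*(((6*((6+x)*(y+a)))+(((y+0)*(4+8))*(2*(b+y))))*9))
One SIMPLIFY step would give: 0
-> NOT in normal form.

Answer: no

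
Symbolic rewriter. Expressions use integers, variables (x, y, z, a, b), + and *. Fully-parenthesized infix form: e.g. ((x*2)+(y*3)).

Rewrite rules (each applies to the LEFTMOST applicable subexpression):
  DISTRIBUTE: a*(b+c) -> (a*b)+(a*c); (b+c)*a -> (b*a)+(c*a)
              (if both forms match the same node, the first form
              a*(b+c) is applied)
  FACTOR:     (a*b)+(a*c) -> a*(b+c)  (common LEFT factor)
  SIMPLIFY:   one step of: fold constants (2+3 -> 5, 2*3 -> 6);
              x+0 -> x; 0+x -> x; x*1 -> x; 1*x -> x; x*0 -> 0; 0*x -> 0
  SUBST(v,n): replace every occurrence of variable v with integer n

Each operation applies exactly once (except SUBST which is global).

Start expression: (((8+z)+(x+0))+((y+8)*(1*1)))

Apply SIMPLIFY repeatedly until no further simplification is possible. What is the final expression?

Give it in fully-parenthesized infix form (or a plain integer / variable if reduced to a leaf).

Answer: (((8+z)+x)+(y+8))

Derivation:
Start: (((8+z)+(x+0))+((y+8)*(1*1)))
Step 1: at LR: (x+0) -> x; overall: (((8+z)+(x+0))+((y+8)*(1*1))) -> (((8+z)+x)+((y+8)*(1*1)))
Step 2: at RR: (1*1) -> 1; overall: (((8+z)+x)+((y+8)*(1*1))) -> (((8+z)+x)+((y+8)*1))
Step 3: at R: ((y+8)*1) -> (y+8); overall: (((8+z)+x)+((y+8)*1)) -> (((8+z)+x)+(y+8))
Fixed point: (((8+z)+x)+(y+8))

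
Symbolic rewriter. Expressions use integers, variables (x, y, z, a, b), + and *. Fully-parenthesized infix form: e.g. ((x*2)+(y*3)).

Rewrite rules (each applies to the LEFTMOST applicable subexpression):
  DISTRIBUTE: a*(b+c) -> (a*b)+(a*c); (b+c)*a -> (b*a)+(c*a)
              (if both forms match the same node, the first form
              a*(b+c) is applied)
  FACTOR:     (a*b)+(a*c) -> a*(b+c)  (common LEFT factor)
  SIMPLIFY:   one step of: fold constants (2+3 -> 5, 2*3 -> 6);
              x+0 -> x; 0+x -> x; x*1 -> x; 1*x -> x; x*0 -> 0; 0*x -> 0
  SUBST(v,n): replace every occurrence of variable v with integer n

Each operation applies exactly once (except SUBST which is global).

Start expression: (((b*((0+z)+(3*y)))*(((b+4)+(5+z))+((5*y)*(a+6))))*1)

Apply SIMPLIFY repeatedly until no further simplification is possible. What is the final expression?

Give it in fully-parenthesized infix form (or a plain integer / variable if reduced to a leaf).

Start: (((b*((0+z)+(3*y)))*(((b+4)+(5+z))+((5*y)*(a+6))))*1)
Step 1: at root: (((b*((0+z)+(3*y)))*(((b+4)+(5+z))+((5*y)*(a+6))))*1) -> ((b*((0+z)+(3*y)))*(((b+4)+(5+z))+((5*y)*(a+6)))); overall: (((b*((0+z)+(3*y)))*(((b+4)+(5+z))+((5*y)*(a+6))))*1) -> ((b*((0+z)+(3*y)))*(((b+4)+(5+z))+((5*y)*(a+6))))
Step 2: at LRL: (0+z) -> z; overall: ((b*((0+z)+(3*y)))*(((b+4)+(5+z))+((5*y)*(a+6)))) -> ((b*(z+(3*y)))*(((b+4)+(5+z))+((5*y)*(a+6))))
Fixed point: ((b*(z+(3*y)))*(((b+4)+(5+z))+((5*y)*(a+6))))

Answer: ((b*(z+(3*y)))*(((b+4)+(5+z))+((5*y)*(a+6))))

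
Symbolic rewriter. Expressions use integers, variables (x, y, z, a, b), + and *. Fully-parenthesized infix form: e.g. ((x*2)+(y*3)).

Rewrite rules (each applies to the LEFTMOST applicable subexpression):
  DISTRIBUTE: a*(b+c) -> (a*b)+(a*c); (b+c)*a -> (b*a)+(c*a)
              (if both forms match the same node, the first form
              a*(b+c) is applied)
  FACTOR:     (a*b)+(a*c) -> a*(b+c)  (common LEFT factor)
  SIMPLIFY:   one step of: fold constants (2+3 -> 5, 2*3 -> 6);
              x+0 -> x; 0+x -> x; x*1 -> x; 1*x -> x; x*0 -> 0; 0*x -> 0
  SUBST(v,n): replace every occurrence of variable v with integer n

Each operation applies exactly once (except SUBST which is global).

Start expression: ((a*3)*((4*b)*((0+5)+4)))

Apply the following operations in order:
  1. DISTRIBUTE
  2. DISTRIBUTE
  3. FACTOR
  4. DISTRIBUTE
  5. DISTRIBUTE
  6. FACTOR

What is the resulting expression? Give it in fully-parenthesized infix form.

Start: ((a*3)*((4*b)*((0+5)+4)))
Apply DISTRIBUTE at R (target: ((4*b)*((0+5)+4))): ((a*3)*((4*b)*((0+5)+4))) -> ((a*3)*(((4*b)*(0+5))+((4*b)*4)))
Apply DISTRIBUTE at root (target: ((a*3)*(((4*b)*(0+5))+((4*b)*4)))): ((a*3)*(((4*b)*(0+5))+((4*b)*4))) -> (((a*3)*((4*b)*(0+5)))+((a*3)*((4*b)*4)))
Apply FACTOR at root (target: (((a*3)*((4*b)*(0+5)))+((a*3)*((4*b)*4)))): (((a*3)*((4*b)*(0+5)))+((a*3)*((4*b)*4))) -> ((a*3)*(((4*b)*(0+5))+((4*b)*4)))
Apply DISTRIBUTE at root (target: ((a*3)*(((4*b)*(0+5))+((4*b)*4)))): ((a*3)*(((4*b)*(0+5))+((4*b)*4))) -> (((a*3)*((4*b)*(0+5)))+((a*3)*((4*b)*4)))
Apply DISTRIBUTE at LR (target: ((4*b)*(0+5))): (((a*3)*((4*b)*(0+5)))+((a*3)*((4*b)*4))) -> (((a*3)*(((4*b)*0)+((4*b)*5)))+((a*3)*((4*b)*4)))
Apply FACTOR at root (target: (((a*3)*(((4*b)*0)+((4*b)*5)))+((a*3)*((4*b)*4)))): (((a*3)*(((4*b)*0)+((4*b)*5)))+((a*3)*((4*b)*4))) -> ((a*3)*((((4*b)*0)+((4*b)*5))+((4*b)*4)))

Answer: ((a*3)*((((4*b)*0)+((4*b)*5))+((4*b)*4)))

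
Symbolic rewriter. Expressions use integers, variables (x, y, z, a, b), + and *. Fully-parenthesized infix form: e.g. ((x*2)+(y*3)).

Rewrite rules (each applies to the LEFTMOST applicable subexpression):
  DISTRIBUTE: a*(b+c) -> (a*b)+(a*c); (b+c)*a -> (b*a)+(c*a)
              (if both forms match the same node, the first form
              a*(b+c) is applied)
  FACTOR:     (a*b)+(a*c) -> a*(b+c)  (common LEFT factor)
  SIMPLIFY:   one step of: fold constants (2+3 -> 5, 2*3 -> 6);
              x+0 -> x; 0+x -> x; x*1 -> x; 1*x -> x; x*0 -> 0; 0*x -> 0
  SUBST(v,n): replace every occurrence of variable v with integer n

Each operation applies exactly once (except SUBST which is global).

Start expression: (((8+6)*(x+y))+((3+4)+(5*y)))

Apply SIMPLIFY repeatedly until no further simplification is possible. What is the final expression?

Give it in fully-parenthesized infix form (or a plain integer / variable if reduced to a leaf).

Answer: ((14*(x+y))+(7+(5*y)))

Derivation:
Start: (((8+6)*(x+y))+((3+4)+(5*y)))
Step 1: at LL: (8+6) -> 14; overall: (((8+6)*(x+y))+((3+4)+(5*y))) -> ((14*(x+y))+((3+4)+(5*y)))
Step 2: at RL: (3+4) -> 7; overall: ((14*(x+y))+((3+4)+(5*y))) -> ((14*(x+y))+(7+(5*y)))
Fixed point: ((14*(x+y))+(7+(5*y)))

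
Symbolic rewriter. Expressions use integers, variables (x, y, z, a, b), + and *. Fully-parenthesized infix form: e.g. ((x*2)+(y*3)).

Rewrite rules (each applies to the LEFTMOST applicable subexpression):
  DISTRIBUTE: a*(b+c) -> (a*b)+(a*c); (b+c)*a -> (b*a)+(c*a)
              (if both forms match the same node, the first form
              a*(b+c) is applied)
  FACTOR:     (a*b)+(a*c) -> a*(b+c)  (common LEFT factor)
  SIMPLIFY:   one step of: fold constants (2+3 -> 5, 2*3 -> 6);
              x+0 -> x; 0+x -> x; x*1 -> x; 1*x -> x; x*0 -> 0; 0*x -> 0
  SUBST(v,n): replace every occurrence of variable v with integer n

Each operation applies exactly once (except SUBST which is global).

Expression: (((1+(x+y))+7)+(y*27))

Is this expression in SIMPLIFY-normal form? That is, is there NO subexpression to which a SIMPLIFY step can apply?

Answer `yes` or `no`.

Expression: (((1+(x+y))+7)+(y*27))
Scanning for simplifiable subexpressions (pre-order)...
  at root: (((1+(x+y))+7)+(y*27)) (not simplifiable)
  at L: ((1+(x+y))+7) (not simplifiable)
  at LL: (1+(x+y)) (not simplifiable)
  at LLR: (x+y) (not simplifiable)
  at R: (y*27) (not simplifiable)
Result: no simplifiable subexpression found -> normal form.

Answer: yes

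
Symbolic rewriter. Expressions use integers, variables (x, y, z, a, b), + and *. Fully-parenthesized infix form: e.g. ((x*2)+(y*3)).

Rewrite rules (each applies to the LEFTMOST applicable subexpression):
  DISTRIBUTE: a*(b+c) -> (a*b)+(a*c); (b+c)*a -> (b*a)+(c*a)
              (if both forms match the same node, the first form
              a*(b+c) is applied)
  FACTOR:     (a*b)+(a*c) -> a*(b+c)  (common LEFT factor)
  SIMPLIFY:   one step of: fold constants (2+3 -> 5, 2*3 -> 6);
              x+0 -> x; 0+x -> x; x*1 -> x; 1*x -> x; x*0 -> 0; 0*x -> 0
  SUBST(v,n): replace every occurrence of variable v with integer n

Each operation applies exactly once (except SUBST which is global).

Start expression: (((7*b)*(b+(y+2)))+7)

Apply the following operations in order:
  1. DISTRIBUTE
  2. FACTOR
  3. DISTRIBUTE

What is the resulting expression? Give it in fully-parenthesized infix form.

Start: (((7*b)*(b+(y+2)))+7)
Apply DISTRIBUTE at L (target: ((7*b)*(b+(y+2)))): (((7*b)*(b+(y+2)))+7) -> ((((7*b)*b)+((7*b)*(y+2)))+7)
Apply FACTOR at L (target: (((7*b)*b)+((7*b)*(y+2)))): ((((7*b)*b)+((7*b)*(y+2)))+7) -> (((7*b)*(b+(y+2)))+7)
Apply DISTRIBUTE at L (target: ((7*b)*(b+(y+2)))): (((7*b)*(b+(y+2)))+7) -> ((((7*b)*b)+((7*b)*(y+2)))+7)

Answer: ((((7*b)*b)+((7*b)*(y+2)))+7)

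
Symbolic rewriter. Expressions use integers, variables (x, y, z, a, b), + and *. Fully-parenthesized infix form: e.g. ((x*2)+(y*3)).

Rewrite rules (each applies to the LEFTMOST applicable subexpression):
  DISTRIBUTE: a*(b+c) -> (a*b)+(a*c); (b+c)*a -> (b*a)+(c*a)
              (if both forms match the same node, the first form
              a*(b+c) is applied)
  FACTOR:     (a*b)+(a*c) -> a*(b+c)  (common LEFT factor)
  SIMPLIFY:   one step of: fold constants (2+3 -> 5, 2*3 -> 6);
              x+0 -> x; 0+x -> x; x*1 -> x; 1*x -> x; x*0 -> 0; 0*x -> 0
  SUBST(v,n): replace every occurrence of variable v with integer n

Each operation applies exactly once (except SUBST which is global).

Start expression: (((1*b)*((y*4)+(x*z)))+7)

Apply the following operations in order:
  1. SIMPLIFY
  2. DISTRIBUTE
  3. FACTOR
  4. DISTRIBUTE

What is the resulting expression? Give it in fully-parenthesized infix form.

Answer: (((b*(y*4))+(b*(x*z)))+7)

Derivation:
Start: (((1*b)*((y*4)+(x*z)))+7)
Apply SIMPLIFY at LL (target: (1*b)): (((1*b)*((y*4)+(x*z)))+7) -> ((b*((y*4)+(x*z)))+7)
Apply DISTRIBUTE at L (target: (b*((y*4)+(x*z)))): ((b*((y*4)+(x*z)))+7) -> (((b*(y*4))+(b*(x*z)))+7)
Apply FACTOR at L (target: ((b*(y*4))+(b*(x*z)))): (((b*(y*4))+(b*(x*z)))+7) -> ((b*((y*4)+(x*z)))+7)
Apply DISTRIBUTE at L (target: (b*((y*4)+(x*z)))): ((b*((y*4)+(x*z)))+7) -> (((b*(y*4))+(b*(x*z)))+7)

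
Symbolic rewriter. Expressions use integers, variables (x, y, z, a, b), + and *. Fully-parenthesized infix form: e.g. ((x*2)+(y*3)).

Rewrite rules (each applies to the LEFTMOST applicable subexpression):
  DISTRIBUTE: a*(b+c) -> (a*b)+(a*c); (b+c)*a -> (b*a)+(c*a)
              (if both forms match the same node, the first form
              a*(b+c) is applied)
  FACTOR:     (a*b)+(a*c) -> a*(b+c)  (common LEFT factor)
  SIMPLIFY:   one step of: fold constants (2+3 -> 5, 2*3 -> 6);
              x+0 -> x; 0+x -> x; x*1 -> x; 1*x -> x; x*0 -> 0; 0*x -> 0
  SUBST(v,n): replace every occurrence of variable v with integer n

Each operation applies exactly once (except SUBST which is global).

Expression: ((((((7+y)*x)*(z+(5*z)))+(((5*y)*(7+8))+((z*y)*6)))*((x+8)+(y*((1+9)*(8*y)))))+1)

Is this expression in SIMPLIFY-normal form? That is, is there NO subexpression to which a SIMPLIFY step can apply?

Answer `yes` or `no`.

Expression: ((((((7+y)*x)*(z+(5*z)))+(((5*y)*(7+8))+((z*y)*6)))*((x+8)+(y*((1+9)*(8*y)))))+1)
Scanning for simplifiable subexpressions (pre-order)...
  at root: ((((((7+y)*x)*(z+(5*z)))+(((5*y)*(7+8))+((z*y)*6)))*((x+8)+(y*((1+9)*(8*y)))))+1) (not simplifiable)
  at L: (((((7+y)*x)*(z+(5*z)))+(((5*y)*(7+8))+((z*y)*6)))*((x+8)+(y*((1+9)*(8*y))))) (not simplifiable)
  at LL: ((((7+y)*x)*(z+(5*z)))+(((5*y)*(7+8))+((z*y)*6))) (not simplifiable)
  at LLL: (((7+y)*x)*(z+(5*z))) (not simplifiable)
  at LLLL: ((7+y)*x) (not simplifiable)
  at LLLLL: (7+y) (not simplifiable)
  at LLLR: (z+(5*z)) (not simplifiable)
  at LLLRR: (5*z) (not simplifiable)
  at LLR: (((5*y)*(7+8))+((z*y)*6)) (not simplifiable)
  at LLRL: ((5*y)*(7+8)) (not simplifiable)
  at LLRLL: (5*y) (not simplifiable)
  at LLRLR: (7+8) (SIMPLIFIABLE)
  at LLRR: ((z*y)*6) (not simplifiable)
  at LLRRL: (z*y) (not simplifiable)
  at LR: ((x+8)+(y*((1+9)*(8*y)))) (not simplifiable)
  at LRL: (x+8) (not simplifiable)
  at LRR: (y*((1+9)*(8*y))) (not simplifiable)
  at LRRR: ((1+9)*(8*y)) (not simplifiable)
  at LRRRL: (1+9) (SIMPLIFIABLE)
  at LRRRR: (8*y) (not simplifiable)
Found simplifiable subexpr at path LLRLR: (7+8)
One SIMPLIFY step would give: ((((((7+y)*x)*(z+(5*z)))+(((5*y)*15)+((z*y)*6)))*((x+8)+(y*((1+9)*(8*y)))))+1)
-> NOT in normal form.

Answer: no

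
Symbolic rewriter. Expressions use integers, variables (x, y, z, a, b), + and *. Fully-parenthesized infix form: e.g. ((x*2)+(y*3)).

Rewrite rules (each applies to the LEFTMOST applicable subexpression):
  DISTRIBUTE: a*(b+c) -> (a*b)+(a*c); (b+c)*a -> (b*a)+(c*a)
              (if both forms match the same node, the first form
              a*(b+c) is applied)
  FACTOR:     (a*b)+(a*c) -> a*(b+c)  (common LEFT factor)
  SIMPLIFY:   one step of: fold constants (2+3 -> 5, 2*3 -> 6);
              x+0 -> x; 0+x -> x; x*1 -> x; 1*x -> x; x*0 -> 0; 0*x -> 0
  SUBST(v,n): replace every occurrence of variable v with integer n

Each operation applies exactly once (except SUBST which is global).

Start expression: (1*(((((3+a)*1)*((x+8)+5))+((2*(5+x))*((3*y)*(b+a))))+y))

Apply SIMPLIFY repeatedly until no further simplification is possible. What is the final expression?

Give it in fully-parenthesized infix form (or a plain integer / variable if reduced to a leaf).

Answer: ((((3+a)*((x+8)+5))+((2*(5+x))*((3*y)*(b+a))))+y)

Derivation:
Start: (1*(((((3+a)*1)*((x+8)+5))+((2*(5+x))*((3*y)*(b+a))))+y))
Step 1: at root: (1*(((((3+a)*1)*((x+8)+5))+((2*(5+x))*((3*y)*(b+a))))+y)) -> (((((3+a)*1)*((x+8)+5))+((2*(5+x))*((3*y)*(b+a))))+y); overall: (1*(((((3+a)*1)*((x+8)+5))+((2*(5+x))*((3*y)*(b+a))))+y)) -> (((((3+a)*1)*((x+8)+5))+((2*(5+x))*((3*y)*(b+a))))+y)
Step 2: at LLL: ((3+a)*1) -> (3+a); overall: (((((3+a)*1)*((x+8)+5))+((2*(5+x))*((3*y)*(b+a))))+y) -> ((((3+a)*((x+8)+5))+((2*(5+x))*((3*y)*(b+a))))+y)
Fixed point: ((((3+a)*((x+8)+5))+((2*(5+x))*((3*y)*(b+a))))+y)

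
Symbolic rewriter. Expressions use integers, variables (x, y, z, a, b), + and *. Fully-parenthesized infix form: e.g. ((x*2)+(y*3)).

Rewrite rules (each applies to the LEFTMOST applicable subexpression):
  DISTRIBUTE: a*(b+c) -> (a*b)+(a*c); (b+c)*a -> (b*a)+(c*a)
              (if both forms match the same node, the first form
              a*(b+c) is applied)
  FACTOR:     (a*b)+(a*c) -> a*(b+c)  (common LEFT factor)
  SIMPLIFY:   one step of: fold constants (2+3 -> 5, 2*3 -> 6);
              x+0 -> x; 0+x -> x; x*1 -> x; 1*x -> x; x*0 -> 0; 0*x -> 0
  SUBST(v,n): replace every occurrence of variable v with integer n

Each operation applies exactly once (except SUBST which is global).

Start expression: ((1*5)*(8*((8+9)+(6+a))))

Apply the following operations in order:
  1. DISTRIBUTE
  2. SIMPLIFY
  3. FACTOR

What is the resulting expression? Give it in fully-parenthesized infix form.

Answer: (5*(8*((8+9)+(6+a))))

Derivation:
Start: ((1*5)*(8*((8+9)+(6+a))))
Apply DISTRIBUTE at R (target: (8*((8+9)+(6+a)))): ((1*5)*(8*((8+9)+(6+a)))) -> ((1*5)*((8*(8+9))+(8*(6+a))))
Apply SIMPLIFY at L (target: (1*5)): ((1*5)*((8*(8+9))+(8*(6+a)))) -> (5*((8*(8+9))+(8*(6+a))))
Apply FACTOR at R (target: ((8*(8+9))+(8*(6+a)))): (5*((8*(8+9))+(8*(6+a)))) -> (5*(8*((8+9)+(6+a))))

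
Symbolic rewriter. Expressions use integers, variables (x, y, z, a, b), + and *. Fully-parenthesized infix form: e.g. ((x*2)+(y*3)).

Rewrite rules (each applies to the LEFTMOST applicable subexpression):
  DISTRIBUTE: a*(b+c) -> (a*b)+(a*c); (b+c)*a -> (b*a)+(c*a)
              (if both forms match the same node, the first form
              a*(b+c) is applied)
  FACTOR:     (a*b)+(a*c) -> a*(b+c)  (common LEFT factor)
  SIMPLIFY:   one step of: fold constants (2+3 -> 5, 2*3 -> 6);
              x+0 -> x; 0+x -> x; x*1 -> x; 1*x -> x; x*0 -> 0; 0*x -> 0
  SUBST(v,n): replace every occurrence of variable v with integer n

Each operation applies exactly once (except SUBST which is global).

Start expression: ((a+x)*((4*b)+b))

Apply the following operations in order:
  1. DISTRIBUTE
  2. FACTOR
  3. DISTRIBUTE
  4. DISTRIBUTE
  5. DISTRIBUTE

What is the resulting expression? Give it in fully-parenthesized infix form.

Start: ((a+x)*((4*b)+b))
Apply DISTRIBUTE at root (target: ((a+x)*((4*b)+b))): ((a+x)*((4*b)+b)) -> (((a+x)*(4*b))+((a+x)*b))
Apply FACTOR at root (target: (((a+x)*(4*b))+((a+x)*b))): (((a+x)*(4*b))+((a+x)*b)) -> ((a+x)*((4*b)+b))
Apply DISTRIBUTE at root (target: ((a+x)*((4*b)+b))): ((a+x)*((4*b)+b)) -> (((a+x)*(4*b))+((a+x)*b))
Apply DISTRIBUTE at L (target: ((a+x)*(4*b))): (((a+x)*(4*b))+((a+x)*b)) -> (((a*(4*b))+(x*(4*b)))+((a+x)*b))
Apply DISTRIBUTE at R (target: ((a+x)*b)): (((a*(4*b))+(x*(4*b)))+((a+x)*b)) -> (((a*(4*b))+(x*(4*b)))+((a*b)+(x*b)))

Answer: (((a*(4*b))+(x*(4*b)))+((a*b)+(x*b)))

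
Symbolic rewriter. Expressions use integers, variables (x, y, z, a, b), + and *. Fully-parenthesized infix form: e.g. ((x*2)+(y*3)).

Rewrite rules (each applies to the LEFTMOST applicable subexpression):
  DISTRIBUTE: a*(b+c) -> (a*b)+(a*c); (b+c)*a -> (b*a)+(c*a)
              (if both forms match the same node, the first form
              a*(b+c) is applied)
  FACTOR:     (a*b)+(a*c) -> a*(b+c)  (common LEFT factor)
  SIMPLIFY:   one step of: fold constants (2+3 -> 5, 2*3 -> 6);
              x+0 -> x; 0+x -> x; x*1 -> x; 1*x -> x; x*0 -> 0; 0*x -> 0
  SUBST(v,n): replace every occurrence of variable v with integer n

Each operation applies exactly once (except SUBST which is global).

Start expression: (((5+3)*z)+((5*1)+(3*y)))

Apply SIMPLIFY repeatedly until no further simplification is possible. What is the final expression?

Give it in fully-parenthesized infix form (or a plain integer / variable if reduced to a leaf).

Answer: ((8*z)+(5+(3*y)))

Derivation:
Start: (((5+3)*z)+((5*1)+(3*y)))
Step 1: at LL: (5+3) -> 8; overall: (((5+3)*z)+((5*1)+(3*y))) -> ((8*z)+((5*1)+(3*y)))
Step 2: at RL: (5*1) -> 5; overall: ((8*z)+((5*1)+(3*y))) -> ((8*z)+(5+(3*y)))
Fixed point: ((8*z)+(5+(3*y)))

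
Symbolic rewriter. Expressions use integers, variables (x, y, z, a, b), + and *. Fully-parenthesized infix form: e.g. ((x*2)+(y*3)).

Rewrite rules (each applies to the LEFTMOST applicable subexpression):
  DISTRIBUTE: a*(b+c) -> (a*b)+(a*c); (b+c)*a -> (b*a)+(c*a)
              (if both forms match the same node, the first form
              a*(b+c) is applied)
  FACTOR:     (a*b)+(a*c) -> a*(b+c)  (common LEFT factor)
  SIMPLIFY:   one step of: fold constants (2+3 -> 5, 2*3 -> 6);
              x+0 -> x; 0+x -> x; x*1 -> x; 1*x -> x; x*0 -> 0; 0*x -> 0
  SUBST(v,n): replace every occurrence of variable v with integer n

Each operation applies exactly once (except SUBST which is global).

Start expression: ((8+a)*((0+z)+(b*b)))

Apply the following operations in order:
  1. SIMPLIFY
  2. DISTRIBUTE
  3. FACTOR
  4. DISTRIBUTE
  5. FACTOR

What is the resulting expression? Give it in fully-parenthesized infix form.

Answer: ((8+a)*(z+(b*b)))

Derivation:
Start: ((8+a)*((0+z)+(b*b)))
Apply SIMPLIFY at RL (target: (0+z)): ((8+a)*((0+z)+(b*b))) -> ((8+a)*(z+(b*b)))
Apply DISTRIBUTE at root (target: ((8+a)*(z+(b*b)))): ((8+a)*(z+(b*b))) -> (((8+a)*z)+((8+a)*(b*b)))
Apply FACTOR at root (target: (((8+a)*z)+((8+a)*(b*b)))): (((8+a)*z)+((8+a)*(b*b))) -> ((8+a)*(z+(b*b)))
Apply DISTRIBUTE at root (target: ((8+a)*(z+(b*b)))): ((8+a)*(z+(b*b))) -> (((8+a)*z)+((8+a)*(b*b)))
Apply FACTOR at root (target: (((8+a)*z)+((8+a)*(b*b)))): (((8+a)*z)+((8+a)*(b*b))) -> ((8+a)*(z+(b*b)))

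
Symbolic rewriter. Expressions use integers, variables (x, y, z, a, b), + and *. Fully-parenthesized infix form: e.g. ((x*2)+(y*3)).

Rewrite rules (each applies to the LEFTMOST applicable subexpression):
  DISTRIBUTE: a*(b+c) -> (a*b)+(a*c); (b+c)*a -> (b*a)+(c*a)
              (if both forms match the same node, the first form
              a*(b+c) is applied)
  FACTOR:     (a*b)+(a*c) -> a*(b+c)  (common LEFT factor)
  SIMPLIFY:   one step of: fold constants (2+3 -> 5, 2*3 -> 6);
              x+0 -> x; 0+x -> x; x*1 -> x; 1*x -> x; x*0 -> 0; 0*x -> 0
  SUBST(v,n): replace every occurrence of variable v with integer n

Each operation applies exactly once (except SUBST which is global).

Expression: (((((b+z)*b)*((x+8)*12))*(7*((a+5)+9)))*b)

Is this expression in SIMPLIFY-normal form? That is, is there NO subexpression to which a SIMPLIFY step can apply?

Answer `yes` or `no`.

Answer: yes

Derivation:
Expression: (((((b+z)*b)*((x+8)*12))*(7*((a+5)+9)))*b)
Scanning for simplifiable subexpressions (pre-order)...
  at root: (((((b+z)*b)*((x+8)*12))*(7*((a+5)+9)))*b) (not simplifiable)
  at L: ((((b+z)*b)*((x+8)*12))*(7*((a+5)+9))) (not simplifiable)
  at LL: (((b+z)*b)*((x+8)*12)) (not simplifiable)
  at LLL: ((b+z)*b) (not simplifiable)
  at LLLL: (b+z) (not simplifiable)
  at LLR: ((x+8)*12) (not simplifiable)
  at LLRL: (x+8) (not simplifiable)
  at LR: (7*((a+5)+9)) (not simplifiable)
  at LRR: ((a+5)+9) (not simplifiable)
  at LRRL: (a+5) (not simplifiable)
Result: no simplifiable subexpression found -> normal form.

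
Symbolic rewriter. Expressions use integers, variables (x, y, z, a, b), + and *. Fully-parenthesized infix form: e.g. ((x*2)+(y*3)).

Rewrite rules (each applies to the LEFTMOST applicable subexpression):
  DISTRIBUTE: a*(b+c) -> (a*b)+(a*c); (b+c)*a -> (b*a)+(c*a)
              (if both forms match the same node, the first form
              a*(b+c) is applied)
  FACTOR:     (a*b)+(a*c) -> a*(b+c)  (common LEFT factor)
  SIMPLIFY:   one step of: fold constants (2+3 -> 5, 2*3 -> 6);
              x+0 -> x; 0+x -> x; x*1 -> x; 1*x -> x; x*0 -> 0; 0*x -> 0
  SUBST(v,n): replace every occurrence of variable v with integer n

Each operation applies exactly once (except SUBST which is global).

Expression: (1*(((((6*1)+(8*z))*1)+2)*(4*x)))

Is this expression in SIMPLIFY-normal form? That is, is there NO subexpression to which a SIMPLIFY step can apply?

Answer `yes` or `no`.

Expression: (1*(((((6*1)+(8*z))*1)+2)*(4*x)))
Scanning for simplifiable subexpressions (pre-order)...
  at root: (1*(((((6*1)+(8*z))*1)+2)*(4*x))) (SIMPLIFIABLE)
  at R: (((((6*1)+(8*z))*1)+2)*(4*x)) (not simplifiable)
  at RL: ((((6*1)+(8*z))*1)+2) (not simplifiable)
  at RLL: (((6*1)+(8*z))*1) (SIMPLIFIABLE)
  at RLLL: ((6*1)+(8*z)) (not simplifiable)
  at RLLLL: (6*1) (SIMPLIFIABLE)
  at RLLLR: (8*z) (not simplifiable)
  at RR: (4*x) (not simplifiable)
Found simplifiable subexpr at path root: (1*(((((6*1)+(8*z))*1)+2)*(4*x)))
One SIMPLIFY step would give: (((((6*1)+(8*z))*1)+2)*(4*x))
-> NOT in normal form.

Answer: no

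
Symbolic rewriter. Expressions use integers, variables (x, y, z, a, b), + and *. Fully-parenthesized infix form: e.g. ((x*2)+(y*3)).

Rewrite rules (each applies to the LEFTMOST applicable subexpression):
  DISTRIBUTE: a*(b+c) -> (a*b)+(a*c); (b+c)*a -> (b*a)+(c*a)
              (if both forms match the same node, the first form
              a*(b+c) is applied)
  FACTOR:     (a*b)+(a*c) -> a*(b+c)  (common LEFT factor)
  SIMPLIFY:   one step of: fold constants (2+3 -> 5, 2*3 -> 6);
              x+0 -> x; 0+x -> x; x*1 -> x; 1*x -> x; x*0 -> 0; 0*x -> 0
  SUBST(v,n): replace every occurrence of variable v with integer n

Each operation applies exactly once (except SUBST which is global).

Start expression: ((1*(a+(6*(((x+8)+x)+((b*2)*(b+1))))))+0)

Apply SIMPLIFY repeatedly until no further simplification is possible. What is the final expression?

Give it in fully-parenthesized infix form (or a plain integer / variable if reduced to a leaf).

Start: ((1*(a+(6*(((x+8)+x)+((b*2)*(b+1))))))+0)
Step 1: at root: ((1*(a+(6*(((x+8)+x)+((b*2)*(b+1))))))+0) -> (1*(a+(6*(((x+8)+x)+((b*2)*(b+1)))))); overall: ((1*(a+(6*(((x+8)+x)+((b*2)*(b+1))))))+0) -> (1*(a+(6*(((x+8)+x)+((b*2)*(b+1))))))
Step 2: at root: (1*(a+(6*(((x+8)+x)+((b*2)*(b+1)))))) -> (a+(6*(((x+8)+x)+((b*2)*(b+1))))); overall: (1*(a+(6*(((x+8)+x)+((b*2)*(b+1)))))) -> (a+(6*(((x+8)+x)+((b*2)*(b+1)))))
Fixed point: (a+(6*(((x+8)+x)+((b*2)*(b+1)))))

Answer: (a+(6*(((x+8)+x)+((b*2)*(b+1)))))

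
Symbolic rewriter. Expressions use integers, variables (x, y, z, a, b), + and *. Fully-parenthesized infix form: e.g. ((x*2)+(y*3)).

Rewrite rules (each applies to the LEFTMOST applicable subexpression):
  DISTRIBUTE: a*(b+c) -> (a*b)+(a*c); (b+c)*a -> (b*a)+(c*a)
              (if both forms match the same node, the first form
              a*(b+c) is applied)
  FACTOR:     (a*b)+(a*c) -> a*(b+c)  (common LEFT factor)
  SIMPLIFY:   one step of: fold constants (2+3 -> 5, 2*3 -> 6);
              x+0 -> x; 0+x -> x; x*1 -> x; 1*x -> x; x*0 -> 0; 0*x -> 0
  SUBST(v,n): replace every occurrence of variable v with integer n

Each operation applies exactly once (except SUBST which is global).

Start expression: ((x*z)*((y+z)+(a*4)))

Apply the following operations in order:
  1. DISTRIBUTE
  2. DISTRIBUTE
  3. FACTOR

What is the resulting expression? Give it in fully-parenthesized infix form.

Answer: (((x*z)*(y+z))+((x*z)*(a*4)))

Derivation:
Start: ((x*z)*((y+z)+(a*4)))
Apply DISTRIBUTE at root (target: ((x*z)*((y+z)+(a*4)))): ((x*z)*((y+z)+(a*4))) -> (((x*z)*(y+z))+((x*z)*(a*4)))
Apply DISTRIBUTE at L (target: ((x*z)*(y+z))): (((x*z)*(y+z))+((x*z)*(a*4))) -> ((((x*z)*y)+((x*z)*z))+((x*z)*(a*4)))
Apply FACTOR at L (target: (((x*z)*y)+((x*z)*z))): ((((x*z)*y)+((x*z)*z))+((x*z)*(a*4))) -> (((x*z)*(y+z))+((x*z)*(a*4)))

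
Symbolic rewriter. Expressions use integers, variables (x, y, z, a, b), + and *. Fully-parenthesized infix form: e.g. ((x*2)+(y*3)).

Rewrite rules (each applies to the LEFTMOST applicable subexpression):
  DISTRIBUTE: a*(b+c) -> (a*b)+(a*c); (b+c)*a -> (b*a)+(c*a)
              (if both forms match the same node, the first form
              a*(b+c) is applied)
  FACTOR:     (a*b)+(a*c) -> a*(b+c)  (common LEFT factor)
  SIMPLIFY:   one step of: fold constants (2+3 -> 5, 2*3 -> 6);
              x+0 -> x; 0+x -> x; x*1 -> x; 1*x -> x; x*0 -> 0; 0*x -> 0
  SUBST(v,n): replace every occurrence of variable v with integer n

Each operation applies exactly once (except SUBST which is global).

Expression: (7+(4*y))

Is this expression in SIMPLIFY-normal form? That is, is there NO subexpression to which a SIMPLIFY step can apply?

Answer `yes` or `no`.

Answer: yes

Derivation:
Expression: (7+(4*y))
Scanning for simplifiable subexpressions (pre-order)...
  at root: (7+(4*y)) (not simplifiable)
  at R: (4*y) (not simplifiable)
Result: no simplifiable subexpression found -> normal form.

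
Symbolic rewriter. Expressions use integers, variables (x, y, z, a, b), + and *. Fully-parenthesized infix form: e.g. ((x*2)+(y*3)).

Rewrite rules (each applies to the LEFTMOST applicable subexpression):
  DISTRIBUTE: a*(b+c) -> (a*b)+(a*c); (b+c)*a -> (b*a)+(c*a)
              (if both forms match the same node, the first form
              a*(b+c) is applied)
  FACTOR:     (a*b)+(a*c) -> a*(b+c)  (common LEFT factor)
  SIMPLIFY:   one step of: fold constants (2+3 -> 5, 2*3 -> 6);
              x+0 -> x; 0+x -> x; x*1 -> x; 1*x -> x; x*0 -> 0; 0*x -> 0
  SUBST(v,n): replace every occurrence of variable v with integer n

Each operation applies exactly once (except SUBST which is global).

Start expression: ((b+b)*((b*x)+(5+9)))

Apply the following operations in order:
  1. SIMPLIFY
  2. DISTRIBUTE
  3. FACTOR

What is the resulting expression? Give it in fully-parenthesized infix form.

Start: ((b+b)*((b*x)+(5+9)))
Apply SIMPLIFY at RR (target: (5+9)): ((b+b)*((b*x)+(5+9))) -> ((b+b)*((b*x)+14))
Apply DISTRIBUTE at root (target: ((b+b)*((b*x)+14))): ((b+b)*((b*x)+14)) -> (((b+b)*(b*x))+((b+b)*14))
Apply FACTOR at root (target: (((b+b)*(b*x))+((b+b)*14))): (((b+b)*(b*x))+((b+b)*14)) -> ((b+b)*((b*x)+14))

Answer: ((b+b)*((b*x)+14))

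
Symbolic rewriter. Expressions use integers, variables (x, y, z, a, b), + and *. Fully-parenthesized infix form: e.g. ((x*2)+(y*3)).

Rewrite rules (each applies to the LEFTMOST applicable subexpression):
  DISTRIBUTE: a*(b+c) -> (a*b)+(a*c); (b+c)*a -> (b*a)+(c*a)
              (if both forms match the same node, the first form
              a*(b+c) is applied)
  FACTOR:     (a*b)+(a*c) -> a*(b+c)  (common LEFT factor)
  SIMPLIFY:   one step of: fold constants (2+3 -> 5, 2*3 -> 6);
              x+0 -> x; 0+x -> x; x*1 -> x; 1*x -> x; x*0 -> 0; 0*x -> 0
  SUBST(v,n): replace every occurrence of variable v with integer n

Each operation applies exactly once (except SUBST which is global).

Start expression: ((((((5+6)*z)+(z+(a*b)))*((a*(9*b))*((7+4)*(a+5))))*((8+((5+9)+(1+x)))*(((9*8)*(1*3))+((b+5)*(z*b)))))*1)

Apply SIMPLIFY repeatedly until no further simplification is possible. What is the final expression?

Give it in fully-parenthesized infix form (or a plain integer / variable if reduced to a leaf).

Start: ((((((5+6)*z)+(z+(a*b)))*((a*(9*b))*((7+4)*(a+5))))*((8+((5+9)+(1+x)))*(((9*8)*(1*3))+((b+5)*(z*b)))))*1)
Step 1: at root: ((((((5+6)*z)+(z+(a*b)))*((a*(9*b))*((7+4)*(a+5))))*((8+((5+9)+(1+x)))*(((9*8)*(1*3))+((b+5)*(z*b)))))*1) -> (((((5+6)*z)+(z+(a*b)))*((a*(9*b))*((7+4)*(a+5))))*((8+((5+9)+(1+x)))*(((9*8)*(1*3))+((b+5)*(z*b))))); overall: ((((((5+6)*z)+(z+(a*b)))*((a*(9*b))*((7+4)*(a+5))))*((8+((5+9)+(1+x)))*(((9*8)*(1*3))+((b+5)*(z*b)))))*1) -> (((((5+6)*z)+(z+(a*b)))*((a*(9*b))*((7+4)*(a+5))))*((8+((5+9)+(1+x)))*(((9*8)*(1*3))+((b+5)*(z*b)))))
Step 2: at LLLL: (5+6) -> 11; overall: (((((5+6)*z)+(z+(a*b)))*((a*(9*b))*((7+4)*(a+5))))*((8+((5+9)+(1+x)))*(((9*8)*(1*3))+((b+5)*(z*b))))) -> ((((11*z)+(z+(a*b)))*((a*(9*b))*((7+4)*(a+5))))*((8+((5+9)+(1+x)))*(((9*8)*(1*3))+((b+5)*(z*b)))))
Step 3: at LRRL: (7+4) -> 11; overall: ((((11*z)+(z+(a*b)))*((a*(9*b))*((7+4)*(a+5))))*((8+((5+9)+(1+x)))*(((9*8)*(1*3))+((b+5)*(z*b))))) -> ((((11*z)+(z+(a*b)))*((a*(9*b))*(11*(a+5))))*((8+((5+9)+(1+x)))*(((9*8)*(1*3))+((b+5)*(z*b)))))
Step 4: at RLRL: (5+9) -> 14; overall: ((((11*z)+(z+(a*b)))*((a*(9*b))*(11*(a+5))))*((8+((5+9)+(1+x)))*(((9*8)*(1*3))+((b+5)*(z*b))))) -> ((((11*z)+(z+(a*b)))*((a*(9*b))*(11*(a+5))))*((8+(14+(1+x)))*(((9*8)*(1*3))+((b+5)*(z*b)))))
Step 5: at RRLL: (9*8) -> 72; overall: ((((11*z)+(z+(a*b)))*((a*(9*b))*(11*(a+5))))*((8+(14+(1+x)))*(((9*8)*(1*3))+((b+5)*(z*b))))) -> ((((11*z)+(z+(a*b)))*((a*(9*b))*(11*(a+5))))*((8+(14+(1+x)))*((72*(1*3))+((b+5)*(z*b)))))
Step 6: at RRLR: (1*3) -> 3; overall: ((((11*z)+(z+(a*b)))*((a*(9*b))*(11*(a+5))))*((8+(14+(1+x)))*((72*(1*3))+((b+5)*(z*b))))) -> ((((11*z)+(z+(a*b)))*((a*(9*b))*(11*(a+5))))*((8+(14+(1+x)))*((72*3)+((b+5)*(z*b)))))
Step 7: at RRL: (72*3) -> 216; overall: ((((11*z)+(z+(a*b)))*((a*(9*b))*(11*(a+5))))*((8+(14+(1+x)))*((72*3)+((b+5)*(z*b))))) -> ((((11*z)+(z+(a*b)))*((a*(9*b))*(11*(a+5))))*((8+(14+(1+x)))*(216+((b+5)*(z*b)))))
Fixed point: ((((11*z)+(z+(a*b)))*((a*(9*b))*(11*(a+5))))*((8+(14+(1+x)))*(216+((b+5)*(z*b)))))

Answer: ((((11*z)+(z+(a*b)))*((a*(9*b))*(11*(a+5))))*((8+(14+(1+x)))*(216+((b+5)*(z*b)))))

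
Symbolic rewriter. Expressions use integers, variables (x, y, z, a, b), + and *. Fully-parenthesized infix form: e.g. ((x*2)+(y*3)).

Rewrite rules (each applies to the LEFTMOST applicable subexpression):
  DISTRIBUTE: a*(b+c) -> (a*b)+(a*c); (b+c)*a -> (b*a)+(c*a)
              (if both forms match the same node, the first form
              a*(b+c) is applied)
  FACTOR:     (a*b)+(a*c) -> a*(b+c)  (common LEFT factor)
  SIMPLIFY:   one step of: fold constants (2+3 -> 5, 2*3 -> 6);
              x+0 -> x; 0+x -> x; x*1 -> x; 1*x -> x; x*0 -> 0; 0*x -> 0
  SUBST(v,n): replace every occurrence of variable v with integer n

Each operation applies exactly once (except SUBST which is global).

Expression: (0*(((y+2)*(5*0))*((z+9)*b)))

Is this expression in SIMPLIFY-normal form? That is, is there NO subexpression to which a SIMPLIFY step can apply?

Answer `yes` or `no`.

Answer: no

Derivation:
Expression: (0*(((y+2)*(5*0))*((z+9)*b)))
Scanning for simplifiable subexpressions (pre-order)...
  at root: (0*(((y+2)*(5*0))*((z+9)*b))) (SIMPLIFIABLE)
  at R: (((y+2)*(5*0))*((z+9)*b)) (not simplifiable)
  at RL: ((y+2)*(5*0)) (not simplifiable)
  at RLL: (y+2) (not simplifiable)
  at RLR: (5*0) (SIMPLIFIABLE)
  at RR: ((z+9)*b) (not simplifiable)
  at RRL: (z+9) (not simplifiable)
Found simplifiable subexpr at path root: (0*(((y+2)*(5*0))*((z+9)*b)))
One SIMPLIFY step would give: 0
-> NOT in normal form.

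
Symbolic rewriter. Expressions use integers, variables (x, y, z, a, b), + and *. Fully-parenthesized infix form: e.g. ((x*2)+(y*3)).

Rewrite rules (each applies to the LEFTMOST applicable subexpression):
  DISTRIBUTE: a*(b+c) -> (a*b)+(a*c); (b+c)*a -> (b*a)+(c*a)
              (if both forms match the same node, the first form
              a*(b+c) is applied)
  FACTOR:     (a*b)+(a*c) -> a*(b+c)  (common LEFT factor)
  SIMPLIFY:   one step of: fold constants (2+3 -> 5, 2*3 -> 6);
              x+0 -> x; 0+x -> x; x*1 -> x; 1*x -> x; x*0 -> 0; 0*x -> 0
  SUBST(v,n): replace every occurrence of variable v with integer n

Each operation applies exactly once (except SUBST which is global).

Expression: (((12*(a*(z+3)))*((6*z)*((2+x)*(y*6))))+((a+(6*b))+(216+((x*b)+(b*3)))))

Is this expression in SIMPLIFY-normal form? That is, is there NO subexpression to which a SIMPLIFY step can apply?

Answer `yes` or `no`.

Expression: (((12*(a*(z+3)))*((6*z)*((2+x)*(y*6))))+((a+(6*b))+(216+((x*b)+(b*3)))))
Scanning for simplifiable subexpressions (pre-order)...
  at root: (((12*(a*(z+3)))*((6*z)*((2+x)*(y*6))))+((a+(6*b))+(216+((x*b)+(b*3))))) (not simplifiable)
  at L: ((12*(a*(z+3)))*((6*z)*((2+x)*(y*6)))) (not simplifiable)
  at LL: (12*(a*(z+3))) (not simplifiable)
  at LLR: (a*(z+3)) (not simplifiable)
  at LLRR: (z+3) (not simplifiable)
  at LR: ((6*z)*((2+x)*(y*6))) (not simplifiable)
  at LRL: (6*z) (not simplifiable)
  at LRR: ((2+x)*(y*6)) (not simplifiable)
  at LRRL: (2+x) (not simplifiable)
  at LRRR: (y*6) (not simplifiable)
  at R: ((a+(6*b))+(216+((x*b)+(b*3)))) (not simplifiable)
  at RL: (a+(6*b)) (not simplifiable)
  at RLR: (6*b) (not simplifiable)
  at RR: (216+((x*b)+(b*3))) (not simplifiable)
  at RRR: ((x*b)+(b*3)) (not simplifiable)
  at RRRL: (x*b) (not simplifiable)
  at RRRR: (b*3) (not simplifiable)
Result: no simplifiable subexpression found -> normal form.

Answer: yes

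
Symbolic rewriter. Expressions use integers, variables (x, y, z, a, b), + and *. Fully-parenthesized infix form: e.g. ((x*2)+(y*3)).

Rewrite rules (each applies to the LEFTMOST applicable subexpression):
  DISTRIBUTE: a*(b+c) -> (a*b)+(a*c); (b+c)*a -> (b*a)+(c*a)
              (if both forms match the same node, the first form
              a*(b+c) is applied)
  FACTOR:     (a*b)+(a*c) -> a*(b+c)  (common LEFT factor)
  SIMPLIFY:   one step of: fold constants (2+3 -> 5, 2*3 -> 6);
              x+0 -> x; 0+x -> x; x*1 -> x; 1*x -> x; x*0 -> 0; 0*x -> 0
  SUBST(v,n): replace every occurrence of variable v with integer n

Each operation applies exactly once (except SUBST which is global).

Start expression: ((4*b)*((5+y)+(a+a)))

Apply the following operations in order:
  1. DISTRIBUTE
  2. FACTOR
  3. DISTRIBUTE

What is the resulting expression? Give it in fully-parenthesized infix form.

Start: ((4*b)*((5+y)+(a+a)))
Apply DISTRIBUTE at root (target: ((4*b)*((5+y)+(a+a)))): ((4*b)*((5+y)+(a+a))) -> (((4*b)*(5+y))+((4*b)*(a+a)))
Apply FACTOR at root (target: (((4*b)*(5+y))+((4*b)*(a+a)))): (((4*b)*(5+y))+((4*b)*(a+a))) -> ((4*b)*((5+y)+(a+a)))
Apply DISTRIBUTE at root (target: ((4*b)*((5+y)+(a+a)))): ((4*b)*((5+y)+(a+a))) -> (((4*b)*(5+y))+((4*b)*(a+a)))

Answer: (((4*b)*(5+y))+((4*b)*(a+a)))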